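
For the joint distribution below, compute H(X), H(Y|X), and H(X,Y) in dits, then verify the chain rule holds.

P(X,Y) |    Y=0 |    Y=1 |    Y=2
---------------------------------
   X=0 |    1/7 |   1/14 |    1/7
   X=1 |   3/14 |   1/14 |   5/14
H(X,Y) = 0.7082, H(X) = 0.2831, H(Y|X) = 0.4252 (all in dits)

Chain rule: H(X,Y) = H(X) + H(Y|X)

Left side — joint entropy directly:
H(X,Y) = -Σ p(x,y) log p(x,y) = 0.7082 dits

Right side — compute H(Y|X) from the conditional distributions:
P(X) = (5/14, 9/14), so H(X) = 0.2831 dits
H(Y|X) = Σ_x P(X=x) · H(Y|X=x):
  P(Y|X=0) = (2/5, 1/5, 2/5), H(Y|X=0) = 0.4581, weight P(X=0) = 5/14
  P(Y|X=1) = (1/3, 1/9, 5/9), H(Y|X=1) = 0.4069, weight P(X=1) = 9/14
H(Y|X) = 0.4252 dits

H(X) + H(Y|X) = 0.2831 + 0.4252 = 0.7082 dits

Both sides equal 0.7082 dits. ✓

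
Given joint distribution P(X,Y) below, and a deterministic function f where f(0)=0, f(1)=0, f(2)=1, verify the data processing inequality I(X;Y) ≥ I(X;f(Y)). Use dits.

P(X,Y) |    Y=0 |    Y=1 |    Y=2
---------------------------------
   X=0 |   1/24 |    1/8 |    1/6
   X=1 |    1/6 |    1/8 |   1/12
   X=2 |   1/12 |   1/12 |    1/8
I(X;Y) = 0.0244, I(X;f(Y)) = 0.0142, inequality holds: 0.0244 ≥ 0.0142

Data Processing Inequality: For any Markov chain X → Y → Z, we have I(X;Y) ≥ I(X;Z).

Here Z = f(Y) is a deterministic function of Y, forming X → Y → Z.

Original I(X;Y) = 0.0244 dits

After applying f:
P(X,Z) where Z=f(Y):
- P(X,Z=0) = P(X,Y=0) + P(X,Y=1)
- P(X,Z=1) = P(X,Y=2)

I(X;Z) = I(X;f(Y)) = 0.0142 dits

Verification: 0.0244 ≥ 0.0142 ✓

Information cannot be created by processing; the function f can only lose information about X.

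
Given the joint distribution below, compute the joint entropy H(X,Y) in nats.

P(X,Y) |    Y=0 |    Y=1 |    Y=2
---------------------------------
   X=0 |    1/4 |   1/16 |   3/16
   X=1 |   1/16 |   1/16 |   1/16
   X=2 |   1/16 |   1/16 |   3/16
2.0140 nats

Joint entropy is H(X,Y) = -Σ_{x,y} p(x,y) log p(x,y).

Summing over all non-zero entries:
H(X,Y) = -[1/4·log_e(1/4) + 1/16·log_e(1/16) + 3/16·log_e(3/16) + 1/16·log_e(1/16) + 1/16·log_e(1/16) + 1/16·log_e(1/16) + 1/16·log_e(1/16) + 1/16·log_e(1/16) + 3/16·log_e(3/16)]
H(X,Y) = 2.0140 nats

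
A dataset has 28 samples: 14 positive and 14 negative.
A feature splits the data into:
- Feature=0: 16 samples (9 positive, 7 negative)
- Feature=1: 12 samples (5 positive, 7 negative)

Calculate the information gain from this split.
0.0151 bits

Information Gain = H(Y) - H(Y|Feature)

Before split:
P(positive) = 14/28 = 0.5000
H(Y) = 1.0000 bits

After split:
Feature=0: H = 0.9887 bits (weight = 16/28)
Feature=1: H = 0.9799 bits (weight = 12/28)
H(Y|Feature) = (16/28)×0.9887 + (12/28)×0.9799 = 0.9849 bits

Information Gain = 1.0000 - 0.9849 = 0.0151 bits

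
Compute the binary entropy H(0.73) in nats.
0.5833 nats

The binary entropy function is:
H(p) = -p log(p) - (1-p) log(1-p)

H(0.73) = -0.73 × log_e(0.73) - 0.27 × log_e(0.27)
H(0.73) = 0.5833 nats

Note: Binary entropy is maximized at p=0.5 (H=1 bit) and minimized at p=0 or p=1 (H=0).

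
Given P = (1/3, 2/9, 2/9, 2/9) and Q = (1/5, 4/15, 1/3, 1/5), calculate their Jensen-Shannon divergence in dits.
0.0067 dits

Jensen-Shannon divergence is:
JSD(P||Q) = 0.5 × D_KL(P||M) + 0.5 × D_KL(Q||M)
where M = 0.5 × (P + Q) is the mixture distribution.

M = 0.5 × (1/3, 2/9, 2/9, 2/9) + 0.5 × (1/5, 4/15, 1/3, 1/5) = (4/15, 0.244444, 5/18, 0.211111)

D_KL(P||M) = 0.0065 dits
D_KL(Q||M) = 0.0068 dits

JSD(P||Q) = 0.5 × 0.0065 + 0.5 × 0.0068 = 0.0067 dits

Unlike KL divergence, JSD is symmetric and bounded: 0 ≤ JSD ≤ log(2).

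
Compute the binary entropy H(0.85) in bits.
0.6098 bits

The binary entropy function is:
H(p) = -p log(p) - (1-p) log(1-p)

H(0.85) = -0.85 × log_2(0.85) - 0.15 × log_2(0.15)
H(0.85) = 0.6098 bits

Note: Binary entropy is maximized at p=0.5 (H=1 bit) and minimized at p=0 or p=1 (H=0).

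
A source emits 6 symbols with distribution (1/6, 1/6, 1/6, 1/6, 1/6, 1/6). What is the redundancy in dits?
0.0000 dits

Redundancy measures how far a source is from maximum entropy:
R = H_max - H(X)

Maximum entropy for 6 symbols: H_max = log_10(6) = 0.7782 dits
Actual entropy: H(X) = 0.7782 dits
Redundancy: R = 0.7782 - 0.7782 = 0.0000 dits

This redundancy represents potential for compression: the source could be compressed by 0.0000 dits per symbol.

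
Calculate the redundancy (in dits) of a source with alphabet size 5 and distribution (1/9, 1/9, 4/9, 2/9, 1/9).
0.0792 dits

Redundancy measures how far a source is from maximum entropy:
R = H_max - H(X)

Maximum entropy for 5 symbols: H_max = log_10(5) = 0.6990 dits
Actual entropy: H(X) = 0.6198 dits
Redundancy: R = 0.6990 - 0.6198 = 0.0792 dits

This redundancy represents potential for compression: the source could be compressed by 0.0792 dits per symbol.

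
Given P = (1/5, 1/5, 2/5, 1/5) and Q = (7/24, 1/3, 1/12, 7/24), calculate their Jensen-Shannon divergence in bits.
0.1059 bits

Jensen-Shannon divergence is:
JSD(P||Q) = 0.5 × D_KL(P||M) + 0.5 × D_KL(Q||M)
where M = 0.5 × (P + Q) is the mixture distribution.

M = 0.5 × (1/5, 1/5, 2/5, 1/5) + 0.5 × (7/24, 1/3, 1/12, 7/24) = (0.245833, 4/15, 0.241667, 0.245833)

D_KL(P||M) = 0.0887 bits
D_KL(Q||M) = 0.1232 bits

JSD(P||Q) = 0.5 × 0.0887 + 0.5 × 0.1232 = 0.1059 bits

Unlike KL divergence, JSD is symmetric and bounded: 0 ≤ JSD ≤ log(2).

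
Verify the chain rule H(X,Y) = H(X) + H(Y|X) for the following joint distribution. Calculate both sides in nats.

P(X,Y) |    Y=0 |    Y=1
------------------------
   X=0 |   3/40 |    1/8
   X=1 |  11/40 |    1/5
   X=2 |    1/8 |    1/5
H(X,Y) = 1.7129, H(X) = 1.0408, H(Y|X) = 0.6722 (all in nats)

Chain rule: H(X,Y) = H(X) + H(Y|X)

Left side — joint entropy directly:
H(X,Y) = -Σ p(x,y) log p(x,y) = 1.7129 nats

Right side — compute H(Y|X) from the conditional distributions:
P(X) = (1/5, 19/40, 13/40), so H(X) = 1.0408 nats
H(Y|X) = Σ_x P(X=x) · H(Y|X=x):
  P(Y|X=0) = (3/8, 5/8), H(Y|X=0) = 0.6616, weight P(X=0) = 1/5
  P(Y|X=1) = (11/19, 8/19), H(Y|X=1) = 0.6806, weight P(X=1) = 19/40
  P(Y|X=2) = (5/13, 8/13), H(Y|X=2) = 0.6663, weight P(X=2) = 13/40
H(Y|X) = 0.6722 nats

H(X) + H(Y|X) = 1.0408 + 0.6722 = 1.7129 nats

Both sides equal 1.7129 nats. ✓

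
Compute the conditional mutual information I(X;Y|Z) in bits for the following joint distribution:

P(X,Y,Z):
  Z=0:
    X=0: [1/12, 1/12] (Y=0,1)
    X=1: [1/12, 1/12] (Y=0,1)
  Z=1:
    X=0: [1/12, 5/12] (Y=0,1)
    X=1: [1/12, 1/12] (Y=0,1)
0.0492 bits

Conditional mutual information: I(X;Y|Z) = H(X|Z) + H(Y|Z) - H(X,Y|Z)

H(Z) = 0.9183
H(X,Z) = 1.7925 → H(X|Z) = 0.8742
H(Y,Z) = 1.7925 → H(Y|Z) = 0.8742
H(X,Y,Z) = 2.6175 → H(X,Y|Z) = 1.6992

I(X;Y|Z) = 0.8742 + 0.8742 - 1.6992 = 0.0492 bits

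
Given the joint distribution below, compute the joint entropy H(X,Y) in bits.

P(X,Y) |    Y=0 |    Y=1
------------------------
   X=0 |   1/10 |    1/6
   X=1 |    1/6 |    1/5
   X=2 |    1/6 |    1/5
2.5534 bits

Joint entropy is H(X,Y) = -Σ_{x,y} p(x,y) log p(x,y).

Summing over all non-zero entries:
H(X,Y) = -[1/10·log_2(1/10) + 1/6·log_2(1/6) + 1/6·log_2(1/6) + 1/5·log_2(1/5) + 1/6·log_2(1/6) + 1/5·log_2(1/5)]
H(X,Y) = 2.5534 bits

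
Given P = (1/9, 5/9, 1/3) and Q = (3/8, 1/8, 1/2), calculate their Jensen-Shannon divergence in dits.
0.0520 dits

Jensen-Shannon divergence is:
JSD(P||Q) = 0.5 × D_KL(P||M) + 0.5 × D_KL(Q||M)
where M = 0.5 × (P + Q) is the mixture distribution.

M = 0.5 × (1/9, 5/9, 1/3) + 0.5 × (3/8, 1/8, 1/2) = (0.243056, 0.340278, 5/12)

D_KL(P||M) = 0.0482 dits
D_KL(Q||M) = 0.0558 dits

JSD(P||Q) = 0.5 × 0.0482 + 0.5 × 0.0558 = 0.0520 dits

Unlike KL divergence, JSD is symmetric and bounded: 0 ≤ JSD ≤ log(2).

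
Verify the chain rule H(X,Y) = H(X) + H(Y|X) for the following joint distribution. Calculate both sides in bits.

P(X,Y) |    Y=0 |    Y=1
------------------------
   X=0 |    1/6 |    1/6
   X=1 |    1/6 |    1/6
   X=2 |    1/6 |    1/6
H(X,Y) = 2.5850, H(X) = 1.5850, H(Y|X) = 1.0000 (all in bits)

Chain rule: H(X,Y) = H(X) + H(Y|X)

Left side — joint entropy directly:
H(X,Y) = -Σ p(x,y) log p(x,y) = 2.5850 bits

Right side — compute H(Y|X) from the conditional distributions:
P(X) = (1/3, 1/3, 1/3), so H(X) = 1.5850 bits
H(Y|X) = Σ_x P(X=x) · H(Y|X=x):
  P(Y|X=0) = (1/2, 1/2), H(Y|X=0) = 1.0000, weight P(X=0) = 1/3
  P(Y|X=1) = (1/2, 1/2), H(Y|X=1) = 1.0000, weight P(X=1) = 1/3
  P(Y|X=2) = (1/2, 1/2), H(Y|X=2) = 1.0000, weight P(X=2) = 1/3
H(Y|X) = 1.0000 bits

H(X) + H(Y|X) = 1.5850 + 1.0000 = 2.5850 bits

Both sides equal 2.5850 bits. ✓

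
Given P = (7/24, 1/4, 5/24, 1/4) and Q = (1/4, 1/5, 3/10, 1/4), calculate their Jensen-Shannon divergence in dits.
0.0028 dits

Jensen-Shannon divergence is:
JSD(P||Q) = 0.5 × D_KL(P||M) + 0.5 × D_KL(Q||M)
where M = 0.5 × (P + Q) is the mixture distribution.

M = 0.5 × (7/24, 1/4, 5/24, 1/4) + 0.5 × (1/4, 1/5, 3/10, 1/4) = (0.270833, 9/40, 0.254167, 1/4)

D_KL(P||M) = 0.0028 dits
D_KL(Q||M) = 0.0027 dits

JSD(P||Q) = 0.5 × 0.0028 + 0.5 × 0.0027 = 0.0028 dits

Unlike KL divergence, JSD is symmetric and bounded: 0 ≤ JSD ≤ log(2).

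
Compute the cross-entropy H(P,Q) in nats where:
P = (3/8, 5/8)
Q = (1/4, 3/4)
0.6997 nats

Cross-entropy: H(P,Q) = -Σ p(x) log q(x)

Alternatively: H(P,Q) = H(P) + D_KL(P||Q)
H(P) = 0.6616 nats
D_KL(P||Q) = 0.0381 nats

H(P,Q) = 0.6616 + 0.0381 = 0.6997 nats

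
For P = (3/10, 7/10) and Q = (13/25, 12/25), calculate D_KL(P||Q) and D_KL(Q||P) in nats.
D_KL(P||Q) = 0.0991, D_KL(Q||P) = 0.1049

KL divergence is not symmetric: D_KL(P||Q) ≠ D_KL(Q||P) in general.

D_KL(P||Q) = 0.0991 nats
D_KL(Q||P) = 0.1049 nats

No, they are not equal!

This asymmetry is why KL divergence is not a true distance metric.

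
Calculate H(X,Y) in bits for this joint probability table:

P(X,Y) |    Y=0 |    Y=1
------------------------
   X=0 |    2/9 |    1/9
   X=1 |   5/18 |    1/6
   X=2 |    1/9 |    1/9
2.4830 bits

Joint entropy is H(X,Y) = -Σ_{x,y} p(x,y) log p(x,y).

Summing over all non-zero entries:
H(X,Y) = -[2/9·log_2(2/9) + 1/9·log_2(1/9) + 5/18·log_2(5/18) + 1/6·log_2(1/6) + 1/9·log_2(1/9) + 1/9·log_2(1/9)]
H(X,Y) = 2.4830 bits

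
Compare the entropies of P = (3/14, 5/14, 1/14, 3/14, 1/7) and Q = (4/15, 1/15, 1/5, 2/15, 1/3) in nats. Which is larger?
P

Computing entropies in nats:
H(P) = 1.4944
H(Q) = 1.4898

Distribution P has higher entropy.

Intuition: The distribution closer to uniform (more spread out) has higher entropy.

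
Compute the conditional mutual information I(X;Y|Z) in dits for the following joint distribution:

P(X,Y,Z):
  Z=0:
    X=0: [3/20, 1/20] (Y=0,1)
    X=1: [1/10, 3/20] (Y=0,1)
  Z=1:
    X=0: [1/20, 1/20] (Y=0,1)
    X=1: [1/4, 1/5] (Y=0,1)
0.0126 dits

Conditional mutual information: I(X;Y|Z) = H(X|Z) + H(Y|Z) - H(X,Y|Z)

H(Z) = 0.2989
H(X,Z) = 0.5464 → H(X|Z) = 0.2475
H(Y,Z) = 0.5977 → H(Y|Z) = 0.2988
H(X,Y,Z) = 0.8326 → H(X,Y|Z) = 0.5338

I(X;Y|Z) = 0.2475 + 0.2988 - 0.5338 = 0.0126 dits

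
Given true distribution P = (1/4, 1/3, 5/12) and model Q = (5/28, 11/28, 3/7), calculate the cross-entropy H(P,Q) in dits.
0.4756 dits

Cross-entropy: H(P,Q) = -Σ p(x) log q(x)

Alternatively: H(P,Q) = H(P) + D_KL(P||Q)
H(P) = 0.4680 dits
D_KL(P||Q) = 0.0076 dits

H(P,Q) = 0.4680 + 0.0076 = 0.4756 dits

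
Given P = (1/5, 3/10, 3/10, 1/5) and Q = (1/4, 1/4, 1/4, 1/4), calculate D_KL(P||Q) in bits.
0.0290 bits

KL divergence: D_KL(P||Q) = Σ p(x) log(p(x)/q(x))

Computing term by term:
  x=0: 1/5 × log_2[(1/5)/(1/4)] = 1/5 × -0.3219 = -0.0644
  x=1: 3/10 × log_2[(3/10)/(1/4)] = 3/10 × 0.2630 = 0.0789
  x=2: 3/10 × log_2[(3/10)/(1/4)] = 3/10 × 0.2630 = 0.0789
  x=3: 1/5 × log_2[(1/5)/(1/4)] = 1/5 × -0.3219 = -0.0644

D_KL(P||Q) = 0.0290 bits

Note: KL divergence is always non-negative and equals 0 iff P = Q.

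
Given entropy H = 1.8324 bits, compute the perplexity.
3.5613

Perplexity is 2^H (or exp(H) for natural log).

H = 1.8324 bits
Perplexity = 2^1.8324 = 3.5613

Interpretation: The model's uncertainty is equivalent to choosing uniformly among 3.6 options.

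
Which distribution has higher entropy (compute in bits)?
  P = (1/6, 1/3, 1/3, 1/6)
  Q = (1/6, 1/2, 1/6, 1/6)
P

Computing entropies in bits:
H(P) = 1.9183
H(Q) = 1.7925

Distribution P has higher entropy.

Intuition: The distribution closer to uniform (more spread out) has higher entropy.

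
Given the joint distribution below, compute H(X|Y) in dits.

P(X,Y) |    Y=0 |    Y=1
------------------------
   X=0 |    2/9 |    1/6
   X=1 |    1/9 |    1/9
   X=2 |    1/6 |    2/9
0.4607 dits

Using the chain rule: H(X|Y) = H(X,Y) - H(Y)

First, compute H(X,Y) = 0.7618 dits

Marginal P(Y) = (1/2, 1/2)
H(Y) = 0.3010 dits

H(X|Y) = H(X,Y) - H(Y) = 0.7618 - 0.3010 = 0.4607 dits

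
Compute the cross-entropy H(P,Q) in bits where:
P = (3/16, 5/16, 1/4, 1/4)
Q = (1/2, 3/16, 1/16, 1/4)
2.4422 bits

Cross-entropy: H(P,Q) = -Σ p(x) log q(x)

Alternatively: H(P,Q) = H(P) + D_KL(P||Q)
H(P) = 1.9772 bits
D_KL(P||Q) = 0.4650 bits

H(P,Q) = 1.9772 + 0.4650 = 2.4422 bits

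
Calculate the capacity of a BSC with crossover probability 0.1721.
0.3375 bits

For a binary symmetric channel (BSC) with error probability p:
Capacity C = 1 - H(p) bits per symbol

where H(p) = -p log₂(p) - (1-p) log₂(1-p) is the binary entropy function.

H(0.1721) = 0.6625 bits
C = 1 - 0.6625 = 0.3375 bits per symbol

This means we can reliably transmit up to 0.3375 bits of information per channel use.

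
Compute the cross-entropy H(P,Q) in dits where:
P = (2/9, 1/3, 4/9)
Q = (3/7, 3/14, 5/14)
0.5035 dits

Cross-entropy: H(P,Q) = -Σ p(x) log q(x)

Alternatively: H(P,Q) = H(P) + D_KL(P||Q)
H(P) = 0.4607 dits
D_KL(P||Q) = 0.0428 dits

H(P,Q) = 0.4607 + 0.0428 = 0.5035 dits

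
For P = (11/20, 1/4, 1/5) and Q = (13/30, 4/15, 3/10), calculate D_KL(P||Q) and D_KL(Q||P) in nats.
D_KL(P||Q) = 0.0339, D_KL(Q||P) = 0.0355

KL divergence is not symmetric: D_KL(P||Q) ≠ D_KL(Q||P) in general.

D_KL(P||Q) = 0.0339 nats
D_KL(Q||P) = 0.0355 nats

No, they are not equal!

This asymmetry is why KL divergence is not a true distance metric.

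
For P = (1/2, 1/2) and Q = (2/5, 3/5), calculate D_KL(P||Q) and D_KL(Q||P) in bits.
D_KL(P||Q) = 0.0294, D_KL(Q||P) = 0.0290

KL divergence is not symmetric: D_KL(P||Q) ≠ D_KL(Q||P) in general.

D_KL(P||Q) = 0.0294 bits
D_KL(Q||P) = 0.0290 bits

No, they are not equal!

This asymmetry is why KL divergence is not a true distance metric.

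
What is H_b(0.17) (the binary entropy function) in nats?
0.4559 nats

The binary entropy function is:
H(p) = -p log(p) - (1-p) log(1-p)

H(0.17) = -0.17 × log_e(0.17) - 0.83 × log_e(0.83)
H(0.17) = 0.4559 nats

Note: Binary entropy is maximized at p=0.5 (H=1 bit) and minimized at p=0 or p=1 (H=0).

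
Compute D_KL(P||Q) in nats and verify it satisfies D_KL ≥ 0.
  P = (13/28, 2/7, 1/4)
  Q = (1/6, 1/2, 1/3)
0.2439 nats

KL divergence satisfies the Gibbs inequality: D_KL(P||Q) ≥ 0 for all distributions P, Q.

D_KL(P||Q) = Σ p(x) log(p(x)/q(x))
Term by term:
  x=0: 13/28 × log_e[(13/28)/(1/6)] = 0.4757
  x=1: 2/7 × log_e[(2/7)/(1/2)] = -0.1599
  x=2: 1/4 × log_e[(1/4)/(1/3)] = -0.0719
D_KL(P||Q) = 0.2439 nats

D_KL(P||Q) = 0.2439 ≥ 0 ✓

This non-negativity is a fundamental property: relative entropy cannot be negative because it measures how different Q is from P.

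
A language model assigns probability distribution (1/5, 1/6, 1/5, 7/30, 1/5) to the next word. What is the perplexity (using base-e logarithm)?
4.9722

Perplexity is e^H (or exp(H) for natural log).

First, H = -Σ p log p = 1.6039 nats
Perplexity = e^1.6039 = 4.9722

Interpretation: The model's uncertainty is equivalent to choosing uniformly among 5.0 options.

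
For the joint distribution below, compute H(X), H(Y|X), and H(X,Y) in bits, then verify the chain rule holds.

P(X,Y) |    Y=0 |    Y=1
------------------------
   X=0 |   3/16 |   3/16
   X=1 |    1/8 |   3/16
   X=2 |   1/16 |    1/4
H(X,Y) = 2.4835, H(X) = 1.5794, H(Y|X) = 0.9040 (all in bits)

Chain rule: H(X,Y) = H(X) + H(Y|X)

Left side — joint entropy directly:
H(X,Y) = -Σ p(x,y) log p(x,y) = 2.4835 bits

Right side — compute H(Y|X) from the conditional distributions:
P(X) = (3/8, 5/16, 5/16), so H(X) = 1.5794 bits
H(Y|X) = Σ_x P(X=x) · H(Y|X=x):
  P(Y|X=0) = (1/2, 1/2), H(Y|X=0) = 1.0000, weight P(X=0) = 3/8
  P(Y|X=1) = (2/5, 3/5), H(Y|X=1) = 0.9710, weight P(X=1) = 5/16
  P(Y|X=2) = (1/5, 4/5), H(Y|X=2) = 0.7219, weight P(X=2) = 5/16
H(Y|X) = 0.9040 bits

H(X) + H(Y|X) = 1.5794 + 0.9040 = 2.4835 bits

Both sides equal 2.4835 bits. ✓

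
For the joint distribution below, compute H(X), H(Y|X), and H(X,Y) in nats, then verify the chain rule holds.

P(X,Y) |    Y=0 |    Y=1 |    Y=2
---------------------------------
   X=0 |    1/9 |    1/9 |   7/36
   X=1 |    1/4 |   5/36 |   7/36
H(X,Y) = 1.7459, H(X) = 0.6792, H(Y|X) = 1.0667 (all in nats)

Chain rule: H(X,Y) = H(X) + H(Y|X)

Left side — joint entropy directly:
H(X,Y) = -Σ p(x,y) log p(x,y) = 1.7459 nats

Right side — compute H(Y|X) from the conditional distributions:
P(X) = (5/12, 7/12), so H(X) = 0.6792 nats
H(Y|X) = Σ_x P(X=x) · H(Y|X=x):
  P(Y|X=0) = (4/15, 4/15, 7/15), H(Y|X=0) = 1.0606, weight P(X=0) = 5/12
  P(Y|X=1) = (3/7, 5/21, 1/3), H(Y|X=1) = 1.0710, weight P(X=1) = 7/12
H(Y|X) = 1.0667 nats

H(X) + H(Y|X) = 0.6792 + 1.0667 = 1.7459 nats

Both sides equal 1.7459 nats. ✓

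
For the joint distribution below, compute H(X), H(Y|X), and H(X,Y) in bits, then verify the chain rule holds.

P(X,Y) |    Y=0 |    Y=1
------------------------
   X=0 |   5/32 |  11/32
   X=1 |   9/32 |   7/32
H(X,Y) = 1.9424, H(X) = 1.0000, H(Y|X) = 0.9424 (all in bits)

Chain rule: H(X,Y) = H(X) + H(Y|X)

Left side — joint entropy directly:
H(X,Y) = -Σ p(x,y) log p(x,y) = 1.9424 bits

Right side — compute H(Y|X) from the conditional distributions:
P(X) = (1/2, 1/2), so H(X) = 1.0000 bits
H(Y|X) = Σ_x P(X=x) · H(Y|X=x):
  P(Y|X=0) = (5/16, 11/16), H(Y|X=0) = 0.8960, weight P(X=0) = 1/2
  P(Y|X=1) = (9/16, 7/16), H(Y|X=1) = 0.9887, weight P(X=1) = 1/2
H(Y|X) = 0.9424 bits

H(X) + H(Y|X) = 1.0000 + 0.9424 = 1.9424 bits

Both sides equal 1.9424 bits. ✓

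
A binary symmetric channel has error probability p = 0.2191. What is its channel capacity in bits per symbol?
0.2415 bits

For a binary symmetric channel (BSC) with error probability p:
Capacity C = 1 - H(p) bits per symbol

where H(p) = -p log₂(p) - (1-p) log₂(1-p) is the binary entropy function.

H(0.2191) = 0.7585 bits
C = 1 - 0.7585 = 0.2415 bits per symbol

This means we can reliably transmit up to 0.2415 bits of information per channel use.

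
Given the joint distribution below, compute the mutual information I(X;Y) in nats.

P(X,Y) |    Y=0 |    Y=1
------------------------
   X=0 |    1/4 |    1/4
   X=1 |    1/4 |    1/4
0.0000 nats

Mutual information: I(X;Y) = H(X) + H(Y) - H(X,Y)

Marginals:
P(X) = (1/2, 1/2), H(X) = 0.6931 nats
P(Y) = (1/2, 1/2), H(Y) = 0.6931 nats

Joint entropy: H(X,Y) = 1.3863 nats

I(X;Y) = 0.6931 + 0.6931 - 1.3863 = 0.0000 nats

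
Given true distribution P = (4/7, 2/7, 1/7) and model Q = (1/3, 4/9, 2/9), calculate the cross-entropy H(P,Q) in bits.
1.5499 bits

Cross-entropy: H(P,Q) = -Σ p(x) log q(x)

Alternatively: H(P,Q) = H(P) + D_KL(P||Q)
H(P) = 1.3788 bits
D_KL(P||Q) = 0.1712 bits

H(P,Q) = 1.3788 + 0.1712 = 1.5499 bits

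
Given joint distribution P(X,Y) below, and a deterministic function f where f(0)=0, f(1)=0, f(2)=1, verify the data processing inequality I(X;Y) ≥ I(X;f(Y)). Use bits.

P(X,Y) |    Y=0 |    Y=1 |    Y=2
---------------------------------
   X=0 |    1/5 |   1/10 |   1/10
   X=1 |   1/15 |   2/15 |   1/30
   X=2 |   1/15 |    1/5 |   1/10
I(X;Y) = 0.0930, I(X;f(Y)) = 0.0112, inequality holds: 0.0930 ≥ 0.0112

Data Processing Inequality: For any Markov chain X → Y → Z, we have I(X;Y) ≥ I(X;Z).

Here Z = f(Y) is a deterministic function of Y, forming X → Y → Z.

Original I(X;Y) = 0.0930 bits

After applying f:
P(X,Z) where Z=f(Y):
- P(X,Z=0) = P(X,Y=0) + P(X,Y=1)
- P(X,Z=1) = P(X,Y=2)

I(X;Z) = I(X;f(Y)) = 0.0112 bits

Verification: 0.0930 ≥ 0.0112 ✓

Information cannot be created by processing; the function f can only lose information about X.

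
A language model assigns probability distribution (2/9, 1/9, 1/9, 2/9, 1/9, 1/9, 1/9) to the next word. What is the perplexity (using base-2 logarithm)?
6.6138

Perplexity is 2^H (or exp(H) for natural log).

First, H = -Σ p log p = 2.7255 bits
Perplexity = 2^2.7255 = 6.6138

Interpretation: The model's uncertainty is equivalent to choosing uniformly among 6.6 options.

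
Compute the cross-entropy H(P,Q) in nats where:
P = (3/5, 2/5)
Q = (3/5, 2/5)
0.6730 nats

Cross-entropy: H(P,Q) = -Σ p(x) log q(x)

Alternatively: H(P,Q) = H(P) + D_KL(P||Q)
H(P) = 0.6730 nats
D_KL(P||Q) = 0.0000 nats

H(P,Q) = 0.6730 + 0.0000 = 0.6730 nats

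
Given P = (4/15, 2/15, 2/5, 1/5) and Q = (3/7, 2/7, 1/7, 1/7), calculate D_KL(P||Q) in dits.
0.1090 dits

KL divergence: D_KL(P||Q) = Σ p(x) log(p(x)/q(x))

Computing term by term:
  x=0: 4/15 × log_10[(4/15)/(3/7)] = 4/15 × -0.2061 = -0.0549
  x=1: 2/15 × log_10[(2/15)/(2/7)] = 2/15 × -0.3310 = -0.0441
  x=2: 2/5 × log_10[(2/5)/(1/7)] = 2/5 × 0.4472 = 0.1789
  x=3: 1/5 × log_10[(1/5)/(1/7)] = 1/5 × 0.1461 = 0.0292

D_KL(P||Q) = 0.1090 dits

Note: KL divergence is always non-negative and equals 0 iff P = Q.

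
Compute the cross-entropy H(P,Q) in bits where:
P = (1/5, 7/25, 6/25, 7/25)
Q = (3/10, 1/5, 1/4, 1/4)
2.0375 bits

Cross-entropy: H(P,Q) = -Σ p(x) log q(x)

Alternatively: H(P,Q) = H(P) + D_KL(P||Q)
H(P) = 1.9870 bits
D_KL(P||Q) = 0.0506 bits

H(P,Q) = 1.9870 + 0.0506 = 2.0375 bits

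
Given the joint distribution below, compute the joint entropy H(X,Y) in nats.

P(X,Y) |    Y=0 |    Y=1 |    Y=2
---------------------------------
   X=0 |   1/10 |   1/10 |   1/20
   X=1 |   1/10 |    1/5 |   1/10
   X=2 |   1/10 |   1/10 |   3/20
2.1378 nats

Joint entropy is H(X,Y) = -Σ_{x,y} p(x,y) log p(x,y).

Summing over all non-zero entries:
H(X,Y) = -[1/10·log_e(1/10) + 1/10·log_e(1/10) + 1/20·log_e(1/20) + 1/10·log_e(1/10) + 1/5·log_e(1/5) + 1/10·log_e(1/10) + 1/10·log_e(1/10) + 1/10·log_e(1/10) + 3/20·log_e(3/20)]
H(X,Y) = 2.1378 nats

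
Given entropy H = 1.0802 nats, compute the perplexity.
2.9453

Perplexity is e^H (or exp(H) for natural log).

H = 1.0802 nats
Perplexity = e^1.0802 = 2.9453

Interpretation: The model's uncertainty is equivalent to choosing uniformly among 2.9 options.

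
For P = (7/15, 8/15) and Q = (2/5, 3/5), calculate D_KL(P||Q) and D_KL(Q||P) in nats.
D_KL(P||Q) = 0.0091, D_KL(Q||P) = 0.0090

KL divergence is not symmetric: D_KL(P||Q) ≠ D_KL(Q||P) in general.

D_KL(P||Q) = 0.0091 nats
D_KL(Q||P) = 0.0090 nats

No, they are not equal!

This asymmetry is why KL divergence is not a true distance metric.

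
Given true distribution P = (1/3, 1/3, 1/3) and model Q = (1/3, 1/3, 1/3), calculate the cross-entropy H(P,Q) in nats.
1.0986 nats

Cross-entropy: H(P,Q) = -Σ p(x) log q(x)

Alternatively: H(P,Q) = H(P) + D_KL(P||Q)
H(P) = 1.0986 nats
D_KL(P||Q) = 0.0000 nats

H(P,Q) = 1.0986 + 0.0000 = 1.0986 nats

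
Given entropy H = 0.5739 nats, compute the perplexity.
1.7752

Perplexity is e^H (or exp(H) for natural log).

H = 0.5739 nats
Perplexity = e^0.5739 = 1.7752

Interpretation: The model's uncertainty is equivalent to choosing uniformly among 1.8 options.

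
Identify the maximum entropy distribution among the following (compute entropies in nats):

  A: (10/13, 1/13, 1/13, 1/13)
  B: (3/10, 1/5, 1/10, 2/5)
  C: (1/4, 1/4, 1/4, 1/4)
C

For a discrete distribution over n outcomes, entropy is maximized by the uniform distribution.

Computing entropies:
H(A) = 0.7937 nats
H(B) = 1.2799 nats
H(C) = 1.3863 nats

The uniform distribution (where all probabilities equal 1/4) achieves the maximum entropy of log_e(4) = 1.3863 nats.

Distribution C has the highest entropy.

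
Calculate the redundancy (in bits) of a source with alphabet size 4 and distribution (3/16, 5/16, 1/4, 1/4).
0.0228 bits

Redundancy measures how far a source is from maximum entropy:
R = H_max - H(X)

Maximum entropy for 4 symbols: H_max = log_2(4) = 2.0000 bits
Actual entropy: H(X) = 1.9772 bits
Redundancy: R = 2.0000 - 1.9772 = 0.0228 bits

This redundancy represents potential for compression: the source could be compressed by 0.0228 bits per symbol.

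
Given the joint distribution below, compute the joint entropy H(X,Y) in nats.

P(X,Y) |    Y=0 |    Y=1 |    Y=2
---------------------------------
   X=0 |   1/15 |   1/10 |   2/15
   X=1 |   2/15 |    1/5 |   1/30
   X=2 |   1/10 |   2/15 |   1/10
2.1125 nats

Joint entropy is H(X,Y) = -Σ_{x,y} p(x,y) log p(x,y).

Summing over all non-zero entries:
H(X,Y) = -[1/15·log_e(1/15) + 1/10·log_e(1/10) + 2/15·log_e(2/15) + 2/15·log_e(2/15) + 1/5·log_e(1/5) + 1/30·log_e(1/30) + 1/10·log_e(1/10) + 2/15·log_e(2/15) + 1/10·log_e(1/10)]
H(X,Y) = 2.1125 nats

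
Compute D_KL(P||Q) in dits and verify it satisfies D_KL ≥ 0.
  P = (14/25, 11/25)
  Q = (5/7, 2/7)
0.0233 dits

KL divergence satisfies the Gibbs inequality: D_KL(P||Q) ≥ 0 for all distributions P, Q.

D_KL(P||Q) = Σ p(x) log(p(x)/q(x))
Term by term:
  x=0: 14/25 × log_10[(14/25)/(5/7)] = -0.0592
  x=1: 11/25 × log_10[(11/25)/(2/7)] = 0.0825
D_KL(P||Q) = 0.0233 dits

D_KL(P||Q) = 0.0233 ≥ 0 ✓

This non-negativity is a fundamental property: relative entropy cannot be negative because it measures how different Q is from P.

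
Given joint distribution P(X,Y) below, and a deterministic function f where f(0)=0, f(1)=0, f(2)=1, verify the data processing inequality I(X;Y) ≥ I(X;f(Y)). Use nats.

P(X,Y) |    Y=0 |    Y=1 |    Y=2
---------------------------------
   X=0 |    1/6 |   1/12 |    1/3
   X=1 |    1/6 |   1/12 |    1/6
I(X;Y) = 0.0144, I(X;f(Y)) = 0.0144, inequality holds: 0.0144 ≥ 0.0144

Data Processing Inequality: For any Markov chain X → Y → Z, we have I(X;Y) ≥ I(X;Z).

Here Z = f(Y) is a deterministic function of Y, forming X → Y → Z.

Original I(X;Y) = 0.0144 nats

After applying f:
P(X,Z) where Z=f(Y):
- P(X,Z=0) = P(X,Y=0) + P(X,Y=1)
- P(X,Z=1) = P(X,Y=2)

I(X;Z) = I(X;f(Y)) = 0.0144 nats

Verification: 0.0144 ≥ 0.0144 ✓

Information cannot be created by processing; the function f can only lose information about X.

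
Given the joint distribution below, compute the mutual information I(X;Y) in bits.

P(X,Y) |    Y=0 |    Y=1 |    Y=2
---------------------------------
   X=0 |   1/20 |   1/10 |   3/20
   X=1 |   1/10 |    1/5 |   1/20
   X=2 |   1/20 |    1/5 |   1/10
0.0826 bits

Mutual information: I(X;Y) = H(X) + H(Y) - H(X,Y)

Marginals:
P(X) = (3/10, 7/20, 7/20), H(X) = 1.5813 bits
P(Y) = (1/5, 1/2, 3/10), H(Y) = 1.4855 bits

Joint entropy: H(X,Y) = 2.9842 bits

I(X;Y) = 1.5813 + 1.4855 - 2.9842 = 0.0826 bits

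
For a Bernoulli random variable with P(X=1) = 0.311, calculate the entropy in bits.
0.8943 bits

The binary entropy function is:
H(p) = -p log(p) - (1-p) log(1-p)

H(0.311) = -0.311 × log_2(0.311) - 0.689 × log_2(0.689)
H(0.311) = 0.8943 bits

Note: Binary entropy is maximized at p=0.5 (H=1 bit) and minimized at p=0 or p=1 (H=0).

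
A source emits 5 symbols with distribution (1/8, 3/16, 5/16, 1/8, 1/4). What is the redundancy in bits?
0.0947 bits

Redundancy measures how far a source is from maximum entropy:
R = H_max - H(X)

Maximum entropy for 5 symbols: H_max = log_2(5) = 2.3219 bits
Actual entropy: H(X) = 2.2272 bits
Redundancy: R = 2.3219 - 2.2272 = 0.0947 bits

This redundancy represents potential for compression: the source could be compressed by 0.0947 bits per symbol.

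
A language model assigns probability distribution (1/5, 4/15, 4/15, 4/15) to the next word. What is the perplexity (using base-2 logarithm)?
3.9721

Perplexity is 2^H (or exp(H) for natural log).

First, H = -Σ p log p = 1.9899 bits
Perplexity = 2^1.9899 = 3.9721

Interpretation: The model's uncertainty is equivalent to choosing uniformly among 4.0 options.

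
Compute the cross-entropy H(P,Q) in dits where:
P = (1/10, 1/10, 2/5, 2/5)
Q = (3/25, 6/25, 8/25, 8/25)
0.5499 dits

Cross-entropy: H(P,Q) = -Σ p(x) log q(x)

Alternatively: H(P,Q) = H(P) + D_KL(P||Q)
H(P) = 0.5184 dits
D_KL(P||Q) = 0.0316 dits

H(P,Q) = 0.5184 + 0.0316 = 0.5499 dits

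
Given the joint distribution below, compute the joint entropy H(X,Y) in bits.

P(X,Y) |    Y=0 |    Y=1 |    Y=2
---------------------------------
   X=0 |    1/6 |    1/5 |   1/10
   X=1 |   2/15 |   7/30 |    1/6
2.5357 bits

Joint entropy is H(X,Y) = -Σ_{x,y} p(x,y) log p(x,y).

Summing over all non-zero entries:
H(X,Y) = -[1/6·log_2(1/6) + 1/5·log_2(1/5) + 1/10·log_2(1/10) + 2/15·log_2(2/15) + 7/30·log_2(7/30) + 1/6·log_2(1/6)]
H(X,Y) = 2.5357 bits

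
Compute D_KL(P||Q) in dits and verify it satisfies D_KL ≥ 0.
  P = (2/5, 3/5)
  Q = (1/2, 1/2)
0.0087 dits

KL divergence satisfies the Gibbs inequality: D_KL(P||Q) ≥ 0 for all distributions P, Q.

D_KL(P||Q) = Σ p(x) log(p(x)/q(x))
Term by term:
  x=0: 2/5 × log_10[(2/5)/(1/2)] = -0.0388
  x=1: 3/5 × log_10[(3/5)/(1/2)] = 0.0475
D_KL(P||Q) = 0.0087 dits

D_KL(P||Q) = 0.0087 ≥ 0 ✓

This non-negativity is a fundamental property: relative entropy cannot be negative because it measures how different Q is from P.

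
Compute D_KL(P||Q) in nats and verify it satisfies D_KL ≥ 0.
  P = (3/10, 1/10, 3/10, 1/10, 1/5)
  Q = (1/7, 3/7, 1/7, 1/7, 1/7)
0.3313 nats

KL divergence satisfies the Gibbs inequality: D_KL(P||Q) ≥ 0 for all distributions P, Q.

D_KL(P||Q) = Σ p(x) log(p(x)/q(x))
Term by term:
  x=0: 3/10 × log_e[(3/10)/(1/7)] = 0.2226
  x=1: 1/10 × log_e[(1/10)/(3/7)] = -0.1455
  x=2: 3/10 × log_e[(3/10)/(1/7)] = 0.2226
  x=3: 1/10 × log_e[(1/10)/(1/7)] = -0.0357
  x=4: 1/5 × log_e[(1/5)/(1/7)] = 0.0673
D_KL(P||Q) = 0.3313 nats

D_KL(P||Q) = 0.3313 ≥ 0 ✓

This non-negativity is a fundamental property: relative entropy cannot be negative because it measures how different Q is from P.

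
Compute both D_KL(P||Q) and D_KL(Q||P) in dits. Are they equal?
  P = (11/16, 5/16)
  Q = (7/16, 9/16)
D_KL(P||Q) = 0.0552, D_KL(Q||P) = 0.0577

KL divergence is not symmetric: D_KL(P||Q) ≠ D_KL(Q||P) in general.

D_KL(P||Q) = 0.0552 dits
D_KL(Q||P) = 0.0577 dits

No, they are not equal!

This asymmetry is why KL divergence is not a true distance metric.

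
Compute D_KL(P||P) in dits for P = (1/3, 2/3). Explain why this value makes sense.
0.0000 dits

KL divergence satisfies the Gibbs inequality: D_KL(P||Q) ≥ 0 for all distributions P, Q.

D_KL(P||Q) = Σ p(x) log(p(x)/q(x))
Each term is p(x) × log_10(p(x)/p(x)) = p(x) × log_10(1) = 0, so the sum is 0.
D_KL(P||Q) = 0.0000 dits

When P = Q, the KL divergence is exactly 0, as there is no 'divergence' between identical distributions.

This non-negativity is a fundamental property: relative entropy cannot be negative because it measures how different Q is from P.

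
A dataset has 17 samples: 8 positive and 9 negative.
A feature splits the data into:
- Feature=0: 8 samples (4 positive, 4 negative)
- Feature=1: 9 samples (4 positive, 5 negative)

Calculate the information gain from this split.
0.0022 bits

Information Gain = H(Y) - H(Y|Feature)

Before split:
P(positive) = 8/17 = 0.4706
H(Y) = 0.9975 bits

After split:
Feature=0: H = 1.0000 bits (weight = 8/17)
Feature=1: H = 0.9911 bits (weight = 9/17)
H(Y|Feature) = (8/17)×1.0000 + (9/17)×0.9911 = 0.9953 bits

Information Gain = 0.9975 - 0.9953 = 0.0022 bits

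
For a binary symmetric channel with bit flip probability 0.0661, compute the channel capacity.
0.6488 bits

For a binary symmetric channel (BSC) with error probability p:
Capacity C = 1 - H(p) bits per symbol

where H(p) = -p log₂(p) - (1-p) log₂(1-p) is the binary entropy function.

H(0.0661) = 0.3512 bits
C = 1 - 0.3512 = 0.6488 bits per symbol

This means we can reliably transmit up to 0.6488 bits of information per channel use.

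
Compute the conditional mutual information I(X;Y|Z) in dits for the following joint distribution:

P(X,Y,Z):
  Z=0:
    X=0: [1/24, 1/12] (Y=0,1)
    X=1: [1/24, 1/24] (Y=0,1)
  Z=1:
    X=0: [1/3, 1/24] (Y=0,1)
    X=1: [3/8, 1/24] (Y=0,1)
0.0013 dits

Conditional mutual information: I(X;Y|Z) = H(X|Z) + H(Y|Z) - H(X,Y|Z)

H(Z) = 0.2222
H(X,Z) = 0.5210 → H(X|Z) = 0.2987
H(Y,Z) = 0.3988 → H(Y|Z) = 0.1766
H(X,Y,Z) = 0.6963 → H(X,Y|Z) = 0.4740

I(X;Y|Z) = 0.2987 + 0.1766 - 0.4740 = 0.0013 dits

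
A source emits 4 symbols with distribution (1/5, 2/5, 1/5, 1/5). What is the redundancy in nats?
0.0541 nats

Redundancy measures how far a source is from maximum entropy:
R = H_max - H(X)

Maximum entropy for 4 symbols: H_max = log_e(4) = 1.3863 nats
Actual entropy: H(X) = 1.3322 nats
Redundancy: R = 1.3863 - 1.3322 = 0.0541 nats

This redundancy represents potential for compression: the source could be compressed by 0.0541 nats per symbol.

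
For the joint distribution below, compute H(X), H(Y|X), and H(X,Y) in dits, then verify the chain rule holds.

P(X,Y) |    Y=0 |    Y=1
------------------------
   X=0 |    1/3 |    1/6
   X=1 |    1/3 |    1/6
H(X,Y) = 0.5775, H(X) = 0.3010, H(Y|X) = 0.2764 (all in dits)

Chain rule: H(X,Y) = H(X) + H(Y|X)

Left side — joint entropy directly:
H(X,Y) = -Σ p(x,y) log p(x,y) = 0.5775 dits

Right side — compute H(Y|X) from the conditional distributions:
P(X) = (1/2, 1/2), so H(X) = 0.3010 dits
H(Y|X) = Σ_x P(X=x) · H(Y|X=x):
  P(Y|X=0) = (2/3, 1/3), H(Y|X=0) = 0.2764, weight P(X=0) = 1/2
  P(Y|X=1) = (2/3, 1/3), H(Y|X=1) = 0.2764, weight P(X=1) = 1/2
H(Y|X) = 0.2764 dits

H(X) + H(Y|X) = 0.3010 + 0.2764 = 0.5775 dits

Both sides equal 0.5775 dits. ✓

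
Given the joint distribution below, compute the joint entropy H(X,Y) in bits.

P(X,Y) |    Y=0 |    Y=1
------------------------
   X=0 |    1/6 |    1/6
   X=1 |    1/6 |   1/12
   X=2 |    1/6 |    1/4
2.5221 bits

Joint entropy is H(X,Y) = -Σ_{x,y} p(x,y) log p(x,y).

Summing over all non-zero entries:
H(X,Y) = -[1/6·log_2(1/6) + 1/6·log_2(1/6) + 1/6·log_2(1/6) + 1/12·log_2(1/12) + 1/6·log_2(1/6) + 1/4·log_2(1/4)]
H(X,Y) = 2.5221 bits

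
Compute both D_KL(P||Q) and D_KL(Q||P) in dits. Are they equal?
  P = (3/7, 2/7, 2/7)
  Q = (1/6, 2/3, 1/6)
D_KL(P||Q) = 0.1375, D_KL(Q||P) = 0.1379

KL divergence is not symmetric: D_KL(P||Q) ≠ D_KL(Q||P) in general.

D_KL(P||Q) = 0.1375 dits
D_KL(Q||P) = 0.1379 dits

No, they are not equal!

This asymmetry is why KL divergence is not a true distance metric.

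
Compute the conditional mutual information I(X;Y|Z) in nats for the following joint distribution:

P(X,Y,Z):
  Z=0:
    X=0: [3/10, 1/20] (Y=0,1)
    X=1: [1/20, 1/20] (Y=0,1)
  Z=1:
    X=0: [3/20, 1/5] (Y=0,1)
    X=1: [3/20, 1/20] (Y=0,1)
0.0530 nats

Conditional mutual information: I(X;Y|Z) = H(X|Z) + H(Y|Z) - H(X,Y|Z)

H(Z) = 0.6881
H(X,Z) = 1.2870 → H(X|Z) = 0.5989
H(Y,Z) = 1.3055 → H(Y|Z) = 0.6173
H(X,Y,Z) = 1.8514 → H(X,Y|Z) = 1.1632

I(X;Y|Z) = 0.5989 + 0.6173 - 1.1632 = 0.0530 nats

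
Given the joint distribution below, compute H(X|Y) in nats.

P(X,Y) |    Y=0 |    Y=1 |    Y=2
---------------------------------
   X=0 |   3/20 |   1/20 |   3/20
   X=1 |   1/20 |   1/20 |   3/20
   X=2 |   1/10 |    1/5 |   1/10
0.9966 nats

Using the chain rule: H(X|Y) = H(X,Y) - H(Y)

First, compute H(X,Y) = 2.0855 nats

Marginal P(Y) = (3/10, 3/10, 2/5)
H(Y) = 1.0889 nats

H(X|Y) = H(X,Y) - H(Y) = 2.0855 - 1.0889 = 0.9966 nats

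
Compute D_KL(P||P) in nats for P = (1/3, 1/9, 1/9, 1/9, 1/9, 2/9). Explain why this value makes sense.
0.0000 nats

KL divergence satisfies the Gibbs inequality: D_KL(P||Q) ≥ 0 for all distributions P, Q.

D_KL(P||Q) = Σ p(x) log(p(x)/q(x))
Each term is p(x) × log_e(p(x)/p(x)) = p(x) × log_e(1) = 0, so the sum is 0.
D_KL(P||Q) = 0.0000 nats

When P = Q, the KL divergence is exactly 0, as there is no 'divergence' between identical distributions.

This non-negativity is a fundamental property: relative entropy cannot be negative because it measures how different Q is from P.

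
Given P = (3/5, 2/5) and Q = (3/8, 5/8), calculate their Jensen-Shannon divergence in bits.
0.0369 bits

Jensen-Shannon divergence is:
JSD(P||Q) = 0.5 × D_KL(P||M) + 0.5 × D_KL(Q||M)
where M = 0.5 × (P + Q) is the mixture distribution.

M = 0.5 × (3/5, 2/5) + 0.5 × (3/8, 5/8) = (0.4875, 0.5125)

D_KL(P||M) = 0.0367 bits
D_KL(Q||M) = 0.0370 bits

JSD(P||Q) = 0.5 × 0.0367 + 0.5 × 0.0370 = 0.0369 bits

Unlike KL divergence, JSD is symmetric and bounded: 0 ≤ JSD ≤ log(2).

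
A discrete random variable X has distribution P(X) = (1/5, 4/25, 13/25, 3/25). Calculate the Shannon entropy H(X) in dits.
0.5253 dits

Shannon entropy is H(X) = -Σ p(x) log p(x).

For P = (1/5, 4/25, 13/25, 3/25):
H = -1/5 × log_10(1/5) -4/25 × log_10(4/25) -13/25 × log_10(13/25) -3/25 × log_10(3/25)
H = 0.5253 dits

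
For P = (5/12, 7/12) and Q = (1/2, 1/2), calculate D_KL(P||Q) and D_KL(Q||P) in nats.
D_KL(P||Q) = 0.0140, D_KL(Q||P) = 0.0141

KL divergence is not symmetric: D_KL(P||Q) ≠ D_KL(Q||P) in general.

D_KL(P||Q) = 0.0140 nats
D_KL(Q||P) = 0.0141 nats

No, they are not equal!

This asymmetry is why KL divergence is not a true distance metric.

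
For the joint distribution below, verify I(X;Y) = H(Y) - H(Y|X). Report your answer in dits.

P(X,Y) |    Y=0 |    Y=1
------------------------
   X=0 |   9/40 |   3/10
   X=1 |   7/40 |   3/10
I(X;Y) = 0.0008 dits

Mutual information has multiple equivalent forms:
- I(X;Y) = H(X) - H(X|Y)
- I(X;Y) = H(Y) - H(Y|X)
- I(X;Y) = H(X) + H(Y) - H(X,Y)

Computing all quantities:
H(X) = 0.3005, H(Y) = 0.2923, H(X,Y) = 0.5920
H(X|Y) = 0.2997, H(Y|X) = 0.2915

Verification:
H(X) - H(X|Y) = 0.3005 - 0.2997 = 0.0008
H(Y) - H(Y|X) = 0.2923 - 0.2915 = 0.0008
H(X) + H(Y) - H(X,Y) = 0.3005 + 0.2923 - 0.5920 = 0.0008

All forms give I(X;Y) = 0.0008 dits. ✓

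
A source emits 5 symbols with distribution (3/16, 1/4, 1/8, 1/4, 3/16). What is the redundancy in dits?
0.0124 dits

Redundancy measures how far a source is from maximum entropy:
R = H_max - H(X)

Maximum entropy for 5 symbols: H_max = log_10(5) = 0.6990 dits
Actual entropy: H(X) = 0.6865 dits
Redundancy: R = 0.6990 - 0.6865 = 0.0124 dits

This redundancy represents potential for compression: the source could be compressed by 0.0124 dits per symbol.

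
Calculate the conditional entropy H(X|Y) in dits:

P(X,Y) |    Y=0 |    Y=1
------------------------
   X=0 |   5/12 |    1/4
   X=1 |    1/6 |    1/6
0.2734 dits

Using the chain rule: H(X|Y) = H(X,Y) - H(Y)

First, compute H(X,Y) = 0.5683 dits

Marginal P(Y) = (7/12, 5/12)
H(Y) = 0.2950 dits

H(X|Y) = H(X,Y) - H(Y) = 0.5683 - 0.2950 = 0.2734 dits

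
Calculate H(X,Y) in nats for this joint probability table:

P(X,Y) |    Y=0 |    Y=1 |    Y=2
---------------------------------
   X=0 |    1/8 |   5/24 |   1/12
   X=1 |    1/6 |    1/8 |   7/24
1.7117 nats

Joint entropy is H(X,Y) = -Σ_{x,y} p(x,y) log p(x,y).

Summing over all non-zero entries:
H(X,Y) = -[1/8·log_e(1/8) + 5/24·log_e(5/24) + 1/12·log_e(1/12) + 1/6·log_e(1/6) + 1/8·log_e(1/8) + 7/24·log_e(7/24)]
H(X,Y) = 1.7117 nats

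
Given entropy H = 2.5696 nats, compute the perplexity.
13.0606

Perplexity is e^H (or exp(H) for natural log).

H = 2.5696 nats
Perplexity = e^2.5696 = 13.0606

Interpretation: The model's uncertainty is equivalent to choosing uniformly among 13.1 options.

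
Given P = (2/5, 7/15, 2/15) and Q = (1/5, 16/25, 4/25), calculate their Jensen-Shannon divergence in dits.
0.0106 dits

Jensen-Shannon divergence is:
JSD(P||Q) = 0.5 × D_KL(P||M) + 0.5 × D_KL(Q||M)
where M = 0.5 × (P + Q) is the mixture distribution.

M = 0.5 × (2/5, 7/15, 2/15) + 0.5 × (1/5, 16/25, 4/25) = (3/10, 0.553333, 0.146667)

D_KL(P||M) = 0.0099 dits
D_KL(Q||M) = 0.0113 dits

JSD(P||Q) = 0.5 × 0.0099 + 0.5 × 0.0113 = 0.0106 dits

Unlike KL divergence, JSD is symmetric and bounded: 0 ≤ JSD ≤ log(2).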